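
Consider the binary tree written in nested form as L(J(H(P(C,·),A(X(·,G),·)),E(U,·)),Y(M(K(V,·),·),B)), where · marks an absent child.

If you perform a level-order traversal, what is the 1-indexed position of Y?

3

Level-order visits nodes level by level from the root, left to right within each level.
Level 0: L
Level 1: J, Y
Level 2: H, E, M, B
Level 3: P, A, U, K
Level 4: C, X, V
Level 5: G
Full level-order sequence: L, J, Y, H, E, M, B, P, A, U, K, C, X, V, G.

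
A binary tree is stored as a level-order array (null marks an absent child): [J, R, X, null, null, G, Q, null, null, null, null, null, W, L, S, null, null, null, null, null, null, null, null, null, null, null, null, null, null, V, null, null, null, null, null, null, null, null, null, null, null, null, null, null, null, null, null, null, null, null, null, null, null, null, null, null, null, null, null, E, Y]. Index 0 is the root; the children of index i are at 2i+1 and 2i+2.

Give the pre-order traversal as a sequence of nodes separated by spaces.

Pre-order visits the node, then its left subtree, then its right subtree.
Visit J.
At J: go left to R.
  R is a leaf — visit R.
At J: go right to X.
  Visit X.
  At X: go left to G.
    Visit G.
    At G: no left child.
    At G: go right to W.
      W is a leaf — visit W.
  At X: go right to Q.
    Visit Q.
    At Q: go left to L.
      L is a leaf — visit L.
    At Q: go right to S.
      Visit S.
      At S: go left to V.
        Visit V.
        At V: go left to E.
          E is a leaf — visit E.
        At V: go right to Y.
          Y is a leaf — visit Y.
      At S: no right child.

J R X G W Q L S V E Y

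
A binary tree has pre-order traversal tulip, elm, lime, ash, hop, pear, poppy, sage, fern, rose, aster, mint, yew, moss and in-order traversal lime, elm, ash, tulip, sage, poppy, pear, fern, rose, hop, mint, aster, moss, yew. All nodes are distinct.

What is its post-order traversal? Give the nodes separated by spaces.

lime ash elm sage poppy rose fern pear mint moss yew aster hop tulip

The first element of pre-order is the root; it splits in-order into left and right subtrees.
Root tulip: left subtree has 3 nodes {lime, elm, ash}, right has 10 {sage, poppy, pear, fern, rose, hop, mint, aster, moss, yew}.
  Root elm: left subtree has 1 node {lime}, right has 1 {ash}.
  Root hop: left subtree has 5 nodes {sage, poppy, pear, fern, rose}, right has 4 {mint, aster, moss, yew}.
    Root pear: left subtree has 2 nodes {sage, poppy}, right has 2 {fern, rose}.
      Root poppy: left subtree has 1 node {sage}, right has 0 { }.
      Root fern: left subtree has 0 nodes { }, right has 1 {rose}.
    Root aster: left subtree has 1 node {mint}, right has 2 {moss, yew}.
      Root yew: left subtree has 1 node {moss}, right has 0 { }.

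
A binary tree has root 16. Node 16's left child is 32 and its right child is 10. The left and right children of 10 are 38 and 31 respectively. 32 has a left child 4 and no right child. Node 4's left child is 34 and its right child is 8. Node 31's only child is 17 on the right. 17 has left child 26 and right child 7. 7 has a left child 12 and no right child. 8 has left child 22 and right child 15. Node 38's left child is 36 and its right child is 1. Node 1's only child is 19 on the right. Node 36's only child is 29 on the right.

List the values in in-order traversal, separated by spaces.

34 4 22 8 15 32 16 36 29 38 1 19 10 31 26 17 12 7

In-order visits the left subtree, then the node, then the right subtree.
At 16: go left to 32.
  At 32: go left to 4.
    At 4: go left to 34.
      34 is a leaf — visit 34.
    Visit 4.
    At 4: go right to 8.
      At 8: go left to 22.
        22 is a leaf — visit 22.
      Visit 8.
      At 8: go right to 15.
        15 is a leaf — visit 15.
  Visit 32.
  At 32: no right child.
Visit 16.
At 16: go right to 10.
  At 10: go left to 38.
    At 38: go left to 36.
      At 36: no left child.
      Visit 36.
      At 36: go right to 29.
        29 is a leaf — visit 29.
    Visit 38.
    At 38: go right to 1.
      At 1: no left child.
      Visit 1.
      At 1: go right to 19.
        19 is a leaf — visit 19.
  Visit 10.
  At 10: go right to 31.
    At 31: no left child.
    Visit 31.
    At 31: go right to 17.
      At 17: go left to 26.
        26 is a leaf — visit 26.
      Visit 17.
      At 17: go right to 7.
        At 7: go left to 12.
          12 is a leaf — visit 12.
        Visit 7.
        At 7: no right child.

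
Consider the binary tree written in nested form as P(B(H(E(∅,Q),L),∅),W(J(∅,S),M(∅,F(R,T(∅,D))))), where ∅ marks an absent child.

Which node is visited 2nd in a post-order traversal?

E

Post-order visits the left subtree, then the right subtree, then the node.
At P: go left to B.
  At B: go left to H.
    At H: go left to E.
      At E: no left child.
      At E: go right to Q.
        Q is a leaf — visit Q.
      Visit E.
    At H: go right to L.
      L is a leaf — visit L.
    Visit H.
  At B: no right child.
  Visit B.
At P: go right to W.
  At W: go left to J.
    At J: no left child.
    At J: go right to S.
      S is a leaf — visit S.
    Visit J.
  At W: go right to M.
    At M: no left child.
    At M: go right to F.
      At F: go left to R.
        R is a leaf — visit R.
      At F: go right to T.
        At T: no left child.
        At T: go right to D.
          D is a leaf — visit D.
        Visit T.
      Visit F.
    Visit M.
  Visit W.
Visit P.
Full post-order sequence: Q, E, L, H, B, S, J, R, D, T, F, M, W, P.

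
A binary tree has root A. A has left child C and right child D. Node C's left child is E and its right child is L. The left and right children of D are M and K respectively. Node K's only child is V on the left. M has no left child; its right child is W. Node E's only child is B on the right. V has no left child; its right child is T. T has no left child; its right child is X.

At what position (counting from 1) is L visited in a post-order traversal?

Post-order visits the left subtree, then the right subtree, then the node.
At A: go left to C.
  At C: go left to E.
    At E: no left child.
    At E: go right to B.
      B is a leaf — visit B.
    Visit E.
  At C: go right to L.
    L is a leaf — visit L.
  Visit C.
At A: go right to D.
  At D: go left to M.
    At M: no left child.
    At M: go right to W.
      W is a leaf — visit W.
    Visit M.
  At D: go right to K.
    At K: go left to V.
      At V: no left child.
      At V: go right to T.
        At T: no left child.
        At T: go right to X.
          X is a leaf — visit X.
        Visit T.
      Visit V.
    At K: no right child.
    Visit K.
  Visit D.
Visit A.
Full post-order sequence: B, E, L, C, W, M, X, T, V, K, D, A.

3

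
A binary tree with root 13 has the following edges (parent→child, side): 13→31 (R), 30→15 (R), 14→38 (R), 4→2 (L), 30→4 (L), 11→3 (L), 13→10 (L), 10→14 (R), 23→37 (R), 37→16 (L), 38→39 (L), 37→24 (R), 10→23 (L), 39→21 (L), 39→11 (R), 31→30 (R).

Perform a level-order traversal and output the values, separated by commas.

13, 10, 31, 23, 14, 30, 37, 38, 4, 15, 16, 24, 39, 2, 21, 11, 3

Level-order visits nodes level by level from the root, left to right within each level.
Level 0: 13
Level 1: 10, 31
Level 2: 23, 14, 30
Level 3: 37, 38, 4, 15
Level 4: 16, 24, 39, 2
Level 5: 21, 11
Level 6: 3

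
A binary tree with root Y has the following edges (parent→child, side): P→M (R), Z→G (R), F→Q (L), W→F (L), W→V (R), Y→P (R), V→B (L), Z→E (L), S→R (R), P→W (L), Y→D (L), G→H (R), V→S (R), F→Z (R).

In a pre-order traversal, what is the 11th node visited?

V

Pre-order visits the node, then its left subtree, then its right subtree.
Visit Y.
At Y: go left to D.
  D is a leaf — visit D.
At Y: go right to P.
  Visit P.
  At P: go left to W.
    Visit W.
    At W: go left to F.
      Visit F.
      At F: go left to Q.
        Q is a leaf — visit Q.
      At F: go right to Z.
        Visit Z.
        At Z: go left to E.
          E is a leaf — visit E.
        At Z: go right to G.
          Visit G.
          At G: no left child.
          At G: go right to H.
            H is a leaf — visit H.
    At W: go right to V.
      Visit V.
      At V: go left to B.
        B is a leaf — visit B.
      At V: go right to S.
        Visit S.
        At S: no left child.
        At S: go right to R.
          R is a leaf — visit R.
  At P: go right to M.
    M is a leaf — visit M.
Full pre-order sequence: Y, D, P, W, F, Q, Z, E, G, H, V, B, S, R, M.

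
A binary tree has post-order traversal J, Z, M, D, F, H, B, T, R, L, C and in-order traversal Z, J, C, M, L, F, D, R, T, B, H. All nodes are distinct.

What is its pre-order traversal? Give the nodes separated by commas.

The last element of post-order is the root; it splits in-order into left and right subtrees.
Root C: left subtree has 2 nodes {Z, J}, right has 8 {M, L, F, D, R, T, B, H}.
  Root Z: left subtree has 0 nodes { }, right has 1 {J}.
  Root L: left subtree has 1 node {M}, right has 6 {F, D, R, T, B, H}.
    Root R: left subtree has 2 nodes {F, D}, right has 3 {T, B, H}.
      Root F: left subtree has 0 nodes { }, right has 1 {D}.
      Root T: left subtree has 0 nodes { }, right has 2 {B, H}.
        Root B: left subtree has 0 nodes { }, right has 1 {H}.

C, Z, J, L, M, R, F, D, T, B, H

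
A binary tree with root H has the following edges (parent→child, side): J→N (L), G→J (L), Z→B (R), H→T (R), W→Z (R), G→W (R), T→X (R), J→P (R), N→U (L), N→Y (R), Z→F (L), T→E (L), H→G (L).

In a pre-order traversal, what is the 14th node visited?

X

Pre-order visits the node, then its left subtree, then its right subtree.
Visit H.
At H: go left to G.
  Visit G.
  At G: go left to J.
    Visit J.
    At J: go left to N.
      Visit N.
      At N: go left to U.
        U is a leaf — visit U.
      At N: go right to Y.
        Y is a leaf — visit Y.
    At J: go right to P.
      P is a leaf — visit P.
  At G: go right to W.
    Visit W.
    At W: no left child.
    At W: go right to Z.
      Visit Z.
      At Z: go left to F.
        F is a leaf — visit F.
      At Z: go right to B.
        B is a leaf — visit B.
At H: go right to T.
  Visit T.
  At T: go left to E.
    E is a leaf — visit E.
  At T: go right to X.
    X is a leaf — visit X.
Full pre-order sequence: H, G, J, N, U, Y, P, W, Z, F, B, T, E, X.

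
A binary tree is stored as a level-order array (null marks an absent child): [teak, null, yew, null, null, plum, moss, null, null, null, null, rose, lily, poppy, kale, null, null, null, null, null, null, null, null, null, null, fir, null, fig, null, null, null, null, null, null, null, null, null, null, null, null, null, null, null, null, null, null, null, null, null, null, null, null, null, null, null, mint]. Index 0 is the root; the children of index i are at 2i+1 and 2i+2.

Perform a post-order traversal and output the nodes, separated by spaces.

Post-order visits the left subtree, then the right subtree, then the node.
At teak: no left child.
At teak: go right to yew.
  At yew: go left to plum.
    At plum: go left to rose.
      rose is a leaf — visit rose.
    At plum: go right to lily.
      At lily: go left to fir.
        fir is a leaf — visit fir.
      At lily: no right child.
      Visit lily.
    Visit plum.
  At yew: go right to moss.
    At moss: go left to poppy.
      At poppy: go left to fig.
        At fig: go left to mint.
          mint is a leaf — visit mint.
        At fig: no right child.
        Visit fig.
      At poppy: no right child.
      Visit poppy.
    At moss: go right to kale.
      kale is a leaf — visit kale.
    Visit moss.
  Visit yew.
Visit teak.

rose fir lily plum mint fig poppy kale moss yew teak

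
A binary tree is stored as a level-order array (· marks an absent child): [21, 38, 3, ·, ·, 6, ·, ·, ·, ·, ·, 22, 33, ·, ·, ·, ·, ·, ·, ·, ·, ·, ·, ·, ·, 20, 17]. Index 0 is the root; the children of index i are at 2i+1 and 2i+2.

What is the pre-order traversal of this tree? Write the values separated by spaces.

21 38 3 6 22 33 20 17

Pre-order visits the node, then its left subtree, then its right subtree.
Visit 21.
At 21: go left to 38.
  38 is a leaf — visit 38.
At 21: go right to 3.
  Visit 3.
  At 3: go left to 6.
    Visit 6.
    At 6: go left to 22.
      22 is a leaf — visit 22.
    At 6: go right to 33.
      Visit 33.
      At 33: go left to 20.
        20 is a leaf — visit 20.
      At 33: go right to 17.
        17 is a leaf — visit 17.
  At 3: no right child.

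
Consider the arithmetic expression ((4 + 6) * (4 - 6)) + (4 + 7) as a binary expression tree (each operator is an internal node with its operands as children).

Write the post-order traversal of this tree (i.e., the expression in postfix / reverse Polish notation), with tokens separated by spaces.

4 6 + 4 6 - * 4 7 + +

Post-order on an expression tree gives postfix notation: for each operator, emit left operand, right operand, then the operator.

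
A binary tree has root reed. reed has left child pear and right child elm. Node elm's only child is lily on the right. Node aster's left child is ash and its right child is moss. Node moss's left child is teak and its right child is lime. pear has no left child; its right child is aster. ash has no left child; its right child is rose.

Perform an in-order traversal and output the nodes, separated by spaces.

In-order visits the left subtree, then the node, then the right subtree.
At reed: go left to pear.
  At pear: no left child.
  Visit pear.
  At pear: go right to aster.
    At aster: go left to ash.
      At ash: no left child.
      Visit ash.
      At ash: go right to rose.
        rose is a leaf — visit rose.
    Visit aster.
    At aster: go right to moss.
      At moss: go left to teak.
        teak is a leaf — visit teak.
      Visit moss.
      At moss: go right to lime.
        lime is a leaf — visit lime.
Visit reed.
At reed: go right to elm.
  At elm: no left child.
  Visit elm.
  At elm: go right to lily.
    lily is a leaf — visit lily.

pear ash rose aster teak moss lime reed elm lily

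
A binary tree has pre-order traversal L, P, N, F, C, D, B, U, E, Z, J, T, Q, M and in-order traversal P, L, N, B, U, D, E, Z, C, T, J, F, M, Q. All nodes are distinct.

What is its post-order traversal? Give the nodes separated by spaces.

P U B Z E D T J C M Q F N L

The first element of pre-order is the root; it splits in-order into left and right subtrees.
Root L: left subtree has 1 node {P}, right has 12 {N, B, U, D, E, Z, C, T, J, F, M, Q}.
  Root N: left subtree has 0 nodes { }, right has 11 {B, U, D, E, Z, C, T, J, F, M, Q}.
    Root F: left subtree has 8 nodes {B, U, D, E, Z, C, T, J}, right has 2 {M, Q}.
      Root C: left subtree has 5 nodes {B, U, D, E, Z}, right has 2 {T, J}.
        Root D: left subtree has 2 nodes {B, U}, right has 2 {E, Z}.
          Root B: left subtree has 0 nodes { }, right has 1 {U}.
          Root E: left subtree has 0 nodes { }, right has 1 {Z}.
        Root J: left subtree has 1 node {T}, right has 0 { }.
      Root Q: left subtree has 1 node {M}, right has 0 { }.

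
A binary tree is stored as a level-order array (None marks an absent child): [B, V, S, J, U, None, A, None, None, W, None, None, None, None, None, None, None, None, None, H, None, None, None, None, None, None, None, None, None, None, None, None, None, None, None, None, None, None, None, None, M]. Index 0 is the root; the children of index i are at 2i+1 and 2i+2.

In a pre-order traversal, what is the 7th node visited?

Pre-order visits the node, then its left subtree, then its right subtree.
Visit B.
At B: go left to V.
  Visit V.
  At V: go left to J.
    J is a leaf — visit J.
  At V: go right to U.
    Visit U.
    At U: go left to W.
      Visit W.
      At W: go left to H.
        Visit H.
        At H: no left child.
        At H: go right to M.
          M is a leaf — visit M.
      At W: no right child.
    At U: no right child.
At B: go right to S.
  Visit S.
  At S: no left child.
  At S: go right to A.
    A is a leaf — visit A.
Full pre-order sequence: B, V, J, U, W, H, M, S, A.

M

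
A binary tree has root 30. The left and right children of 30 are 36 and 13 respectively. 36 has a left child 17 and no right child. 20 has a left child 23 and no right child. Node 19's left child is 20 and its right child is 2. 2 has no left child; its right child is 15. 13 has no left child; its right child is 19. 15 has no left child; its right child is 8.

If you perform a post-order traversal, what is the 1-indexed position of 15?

6

Post-order visits the left subtree, then the right subtree, then the node.
At 30: go left to 36.
  At 36: go left to 17.
    17 is a leaf — visit 17.
  At 36: no right child.
  Visit 36.
At 30: go right to 13.
  At 13: no left child.
  At 13: go right to 19.
    At 19: go left to 20.
      At 20: go left to 23.
        23 is a leaf — visit 23.
      At 20: no right child.
      Visit 20.
    At 19: go right to 2.
      At 2: no left child.
      At 2: go right to 15.
        At 15: no left child.
        At 15: go right to 8.
          8 is a leaf — visit 8.
        Visit 15.
      Visit 2.
    Visit 19.
  Visit 13.
Visit 30.
Full post-order sequence: 17, 36, 23, 20, 8, 15, 2, 19, 13, 30.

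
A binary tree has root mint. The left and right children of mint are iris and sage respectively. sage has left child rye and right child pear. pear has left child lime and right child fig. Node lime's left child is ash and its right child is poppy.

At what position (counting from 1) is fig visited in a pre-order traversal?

Pre-order visits the node, then its left subtree, then its right subtree.
Visit mint.
At mint: go left to iris.
  iris is a leaf — visit iris.
At mint: go right to sage.
  Visit sage.
  At sage: go left to rye.
    rye is a leaf — visit rye.
  At sage: go right to pear.
    Visit pear.
    At pear: go left to lime.
      Visit lime.
      At lime: go left to ash.
        ash is a leaf — visit ash.
      At lime: go right to poppy.
        poppy is a leaf — visit poppy.
    At pear: go right to fig.
      fig is a leaf — visit fig.
Full pre-order sequence: mint, iris, sage, rye, pear, lime, ash, poppy, fig.

9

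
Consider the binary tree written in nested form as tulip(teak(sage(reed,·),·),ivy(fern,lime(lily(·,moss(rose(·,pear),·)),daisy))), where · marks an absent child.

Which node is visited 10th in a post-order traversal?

Post-order visits the left subtree, then the right subtree, then the node.
At tulip: go left to teak.
  At teak: go left to sage.
    At sage: go left to reed.
      reed is a leaf — visit reed.
    At sage: no right child.
    Visit sage.
  At teak: no right child.
  Visit teak.
At tulip: go right to ivy.
  At ivy: go left to fern.
    fern is a leaf — visit fern.
  At ivy: go right to lime.
    At lime: go left to lily.
      At lily: no left child.
      At lily: go right to moss.
        At moss: go left to rose.
          At rose: no left child.
          At rose: go right to pear.
            pear is a leaf — visit pear.
          Visit rose.
        At moss: no right child.
        Visit moss.
      Visit lily.
    At lime: go right to daisy.
      daisy is a leaf — visit daisy.
    Visit lime.
  Visit ivy.
Visit tulip.
Full post-order sequence: reed, sage, teak, fern, pear, rose, moss, lily, daisy, lime, ivy, tulip.

lime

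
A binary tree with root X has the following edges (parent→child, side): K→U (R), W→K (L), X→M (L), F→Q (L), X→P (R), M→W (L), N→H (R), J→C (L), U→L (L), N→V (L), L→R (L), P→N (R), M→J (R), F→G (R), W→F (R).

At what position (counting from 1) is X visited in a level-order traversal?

Level-order visits nodes level by level from the root, left to right within each level.
Level 0: X
Level 1: M, P
Level 2: W, J, N
Level 3: K, F, C, V, H
Level 4: U, Q, G
Level 5: L
Level 6: R
Full level-order sequence: X, M, P, W, J, N, K, F, C, V, H, U, Q, G, L, R.

1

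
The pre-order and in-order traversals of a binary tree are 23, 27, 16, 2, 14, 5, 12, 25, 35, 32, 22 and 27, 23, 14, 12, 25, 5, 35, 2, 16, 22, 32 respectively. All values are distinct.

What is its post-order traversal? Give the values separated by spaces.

27 25 12 35 5 14 2 22 32 16 23

The first element of pre-order is the root; it splits in-order into left and right subtrees.
Root 23: left subtree has 1 node {27}, right has 9 {14, 12, 25, 5, 35, 2, 16, 22, 32}.
  Root 16: left subtree has 6 nodes {14, 12, 25, 5, 35, 2}, right has 2 {22, 32}.
    Root 2: left subtree has 5 nodes {14, 12, 25, 5, 35}, right has 0 { }.
      Root 14: left subtree has 0 nodes { }, right has 4 {12, 25, 5, 35}.
        Root 5: left subtree has 2 nodes {12, 25}, right has 1 {35}.
          Root 12: left subtree has 0 nodes { }, right has 1 {25}.
    Root 32: left subtree has 1 node {22}, right has 0 { }.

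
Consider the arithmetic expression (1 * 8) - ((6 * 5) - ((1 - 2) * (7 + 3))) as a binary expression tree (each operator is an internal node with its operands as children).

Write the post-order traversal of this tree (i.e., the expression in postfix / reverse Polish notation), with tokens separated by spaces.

1 8 * 6 5 * 1 2 - 7 3 + * - -

Post-order on an expression tree gives postfix notation: for each operator, emit left operand, right operand, then the operator.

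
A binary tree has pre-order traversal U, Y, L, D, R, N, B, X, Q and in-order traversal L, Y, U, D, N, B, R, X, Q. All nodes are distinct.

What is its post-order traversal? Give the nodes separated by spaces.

The first element of pre-order is the root; it splits in-order into left and right subtrees.
Root U: left subtree has 2 nodes {L, Y}, right has 6 {D, N, B, R, X, Q}.
  Root Y: left subtree has 1 node {L}, right has 0 { }.
  Root D: left subtree has 0 nodes { }, right has 5 {N, B, R, X, Q}.
    Root R: left subtree has 2 nodes {N, B}, right has 2 {X, Q}.
      Root N: left subtree has 0 nodes { }, right has 1 {B}.
      Root X: left subtree has 0 nodes { }, right has 1 {Q}.

L Y B N Q X R D U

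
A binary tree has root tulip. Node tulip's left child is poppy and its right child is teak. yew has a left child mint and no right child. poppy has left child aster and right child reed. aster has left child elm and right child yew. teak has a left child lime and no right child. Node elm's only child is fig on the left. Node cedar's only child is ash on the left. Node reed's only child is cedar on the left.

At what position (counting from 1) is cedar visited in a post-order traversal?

7

Post-order visits the left subtree, then the right subtree, then the node.
At tulip: go left to poppy.
  At poppy: go left to aster.
    At aster: go left to elm.
      At elm: go left to fig.
        fig is a leaf — visit fig.
      At elm: no right child.
      Visit elm.
    At aster: go right to yew.
      At yew: go left to mint.
        mint is a leaf — visit mint.
      At yew: no right child.
      Visit yew.
    Visit aster.
  At poppy: go right to reed.
    At reed: go left to cedar.
      At cedar: go left to ash.
        ash is a leaf — visit ash.
      At cedar: no right child.
      Visit cedar.
    At reed: no right child.
    Visit reed.
  Visit poppy.
At tulip: go right to teak.
  At teak: go left to lime.
    lime is a leaf — visit lime.
  At teak: no right child.
  Visit teak.
Visit tulip.
Full post-order sequence: fig, elm, mint, yew, aster, ash, cedar, reed, poppy, lime, teak, tulip.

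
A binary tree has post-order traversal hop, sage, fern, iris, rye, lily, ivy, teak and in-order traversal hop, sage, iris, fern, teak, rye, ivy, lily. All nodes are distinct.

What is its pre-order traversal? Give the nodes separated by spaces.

The last element of post-order is the root; it splits in-order into left and right subtrees.
Root teak: left subtree has 4 nodes {hop, sage, iris, fern}, right has 3 {rye, ivy, lily}.
  Root iris: left subtree has 2 nodes {hop, sage}, right has 1 {fern}.
    Root sage: left subtree has 1 node {hop}, right has 0 { }.
  Root ivy: left subtree has 1 node {rye}, right has 1 {lily}.

teak iris sage hop fern ivy rye lily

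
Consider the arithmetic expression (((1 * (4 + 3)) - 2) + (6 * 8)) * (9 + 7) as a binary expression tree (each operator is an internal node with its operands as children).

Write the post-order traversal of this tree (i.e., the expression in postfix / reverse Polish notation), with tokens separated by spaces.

Post-order on an expression tree gives postfix notation: for each operator, emit left operand, right operand, then the operator.

1 4 3 + * 2 - 6 8 * + 9 7 + *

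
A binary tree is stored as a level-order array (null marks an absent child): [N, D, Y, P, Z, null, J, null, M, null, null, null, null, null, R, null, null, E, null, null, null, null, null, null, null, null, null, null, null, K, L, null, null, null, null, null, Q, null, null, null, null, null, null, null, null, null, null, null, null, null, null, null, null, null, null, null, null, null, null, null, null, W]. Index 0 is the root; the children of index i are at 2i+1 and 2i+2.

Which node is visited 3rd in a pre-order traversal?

Pre-order visits the node, then its left subtree, then its right subtree.
Visit N.
At N: go left to D.
  Visit D.
  At D: go left to P.
    Visit P.
    At P: no left child.
    At P: go right to M.
      Visit M.
      At M: go left to E.
        Visit E.
        At E: no left child.
        At E: go right to Q.
          Q is a leaf — visit Q.
      At M: no right child.
  At D: go right to Z.
    Z is a leaf — visit Z.
At N: go right to Y.
  Visit Y.
  At Y: no left child.
  At Y: go right to J.
    Visit J.
    At J: no left child.
    At J: go right to R.
      Visit R.
      At R: go left to K.
        K is a leaf — visit K.
      At R: go right to L.
        Visit L.
        At L: go left to W.
          W is a leaf — visit W.
        At L: no right child.
Full pre-order sequence: N, D, P, M, E, Q, Z, Y, J, R, K, L, W.

P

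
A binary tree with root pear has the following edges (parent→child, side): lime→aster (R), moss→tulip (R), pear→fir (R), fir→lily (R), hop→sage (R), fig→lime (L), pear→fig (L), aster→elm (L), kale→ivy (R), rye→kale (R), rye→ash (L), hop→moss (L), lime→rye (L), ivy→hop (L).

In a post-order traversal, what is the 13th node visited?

lily

Post-order visits the left subtree, then the right subtree, then the node.
At pear: go left to fig.
  At fig: go left to lime.
    At lime: go left to rye.
      At rye: go left to ash.
        ash is a leaf — visit ash.
      At rye: go right to kale.
        At kale: no left child.
        At kale: go right to ivy.
          At ivy: go left to hop.
            At hop: go left to moss.
              At moss: no left child.
              At moss: go right to tulip.
                tulip is a leaf — visit tulip.
              Visit moss.
            At hop: go right to sage.
              sage is a leaf — visit sage.
            Visit hop.
          At ivy: no right child.
          Visit ivy.
        Visit kale.
      Visit rye.
    At lime: go right to aster.
      At aster: go left to elm.
        elm is a leaf — visit elm.
      At aster: no right child.
      Visit aster.
    Visit lime.
  At fig: no right child.
  Visit fig.
At pear: go right to fir.
  At fir: no left child.
  At fir: go right to lily.
    lily is a leaf — visit lily.
  Visit fir.
Visit pear.
Full post-order sequence: ash, tulip, moss, sage, hop, ivy, kale, rye, elm, aster, lime, fig, lily, fir, pear.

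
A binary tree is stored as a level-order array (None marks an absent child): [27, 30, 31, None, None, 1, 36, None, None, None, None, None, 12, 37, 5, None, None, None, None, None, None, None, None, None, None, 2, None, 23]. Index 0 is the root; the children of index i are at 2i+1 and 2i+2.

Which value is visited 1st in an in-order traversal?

In-order visits the left subtree, then the node, then the right subtree.
At 27: go left to 30.
  30 is a leaf — visit 30.
Visit 27.
At 27: go right to 31.
  At 31: go left to 1.
    At 1: no left child.
    Visit 1.
    At 1: go right to 12.
      At 12: go left to 2.
        2 is a leaf — visit 2.
      Visit 12.
      At 12: no right child.
  Visit 31.
  At 31: go right to 36.
    At 36: go left to 37.
      At 37: go left to 23.
        23 is a leaf — visit 23.
      Visit 37.
      At 37: no right child.
    Visit 36.
    At 36: go right to 5.
      5 is a leaf — visit 5.
Full in-order sequence: 30, 27, 1, 2, 12, 31, 23, 37, 36, 5.

30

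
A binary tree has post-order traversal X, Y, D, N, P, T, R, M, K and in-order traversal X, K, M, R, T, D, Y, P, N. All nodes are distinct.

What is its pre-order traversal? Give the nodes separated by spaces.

K X M R T P D Y N

The last element of post-order is the root; it splits in-order into left and right subtrees.
Root K: left subtree has 1 node {X}, right has 7 {M, R, T, D, Y, P, N}.
  Root M: left subtree has 0 nodes { }, right has 6 {R, T, D, Y, P, N}.
    Root R: left subtree has 0 nodes { }, right has 5 {T, D, Y, P, N}.
      Root T: left subtree has 0 nodes { }, right has 4 {D, Y, P, N}.
        Root P: left subtree has 2 nodes {D, Y}, right has 1 {N}.
          Root D: left subtree has 0 nodes { }, right has 1 {Y}.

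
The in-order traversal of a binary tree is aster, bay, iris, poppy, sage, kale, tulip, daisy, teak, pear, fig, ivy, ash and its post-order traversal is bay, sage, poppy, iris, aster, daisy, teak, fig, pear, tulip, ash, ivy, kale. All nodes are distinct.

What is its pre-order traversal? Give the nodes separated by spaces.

The last element of post-order is the root; it splits in-order into left and right subtrees.
Root kale: left subtree has 5 nodes {aster, bay, iris, poppy, sage}, right has 7 {tulip, daisy, teak, pear, fig, ivy, ash}.
  Root aster: left subtree has 0 nodes { }, right has 4 {bay, iris, poppy, sage}.
    Root iris: left subtree has 1 node {bay}, right has 2 {poppy, sage}.
      Root poppy: left subtree has 0 nodes { }, right has 1 {sage}.
  Root ivy: left subtree has 5 nodes {tulip, daisy, teak, pear, fig}, right has 1 {ash}.
    Root tulip: left subtree has 0 nodes { }, right has 4 {daisy, teak, pear, fig}.
      Root pear: left subtree has 2 nodes {daisy, teak}, right has 1 {fig}.
        Root teak: left subtree has 1 node {daisy}, right has 0 { }.

kale aster iris bay poppy sage ivy tulip pear teak daisy fig ash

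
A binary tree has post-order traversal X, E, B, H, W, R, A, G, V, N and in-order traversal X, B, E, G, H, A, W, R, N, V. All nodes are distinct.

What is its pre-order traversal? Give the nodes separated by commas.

The last element of post-order is the root; it splits in-order into left and right subtrees.
Root N: left subtree has 8 nodes {X, B, E, G, H, A, W, R}, right has 1 {V}.
  Root G: left subtree has 3 nodes {X, B, E}, right has 4 {H, A, W, R}.
    Root B: left subtree has 1 node {X}, right has 1 {E}.
    Root A: left subtree has 1 node {H}, right has 2 {W, R}.
      Root R: left subtree has 1 node {W}, right has 0 { }.

N, G, B, X, E, A, H, R, W, V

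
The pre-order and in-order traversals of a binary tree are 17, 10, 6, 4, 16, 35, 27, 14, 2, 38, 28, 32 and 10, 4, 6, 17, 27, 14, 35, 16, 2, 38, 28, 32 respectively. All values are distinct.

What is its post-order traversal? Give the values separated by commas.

4, 6, 10, 14, 27, 35, 32, 28, 38, 2, 16, 17

The first element of pre-order is the root; it splits in-order into left and right subtrees.
Root 17: left subtree has 3 nodes {10, 4, 6}, right has 8 {27, 14, 35, 16, 2, 38, 28, 32}.
  Root 10: left subtree has 0 nodes { }, right has 2 {4, 6}.
    Root 6: left subtree has 1 node {4}, right has 0 { }.
  Root 16: left subtree has 3 nodes {27, 14, 35}, right has 4 {2, 38, 28, 32}.
    Root 35: left subtree has 2 nodes {27, 14}, right has 0 { }.
      Root 27: left subtree has 0 nodes { }, right has 1 {14}.
    Root 2: left subtree has 0 nodes { }, right has 3 {38, 28, 32}.
      Root 38: left subtree has 0 nodes { }, right has 2 {28, 32}.
        Root 28: left subtree has 0 nodes { }, right has 1 {32}.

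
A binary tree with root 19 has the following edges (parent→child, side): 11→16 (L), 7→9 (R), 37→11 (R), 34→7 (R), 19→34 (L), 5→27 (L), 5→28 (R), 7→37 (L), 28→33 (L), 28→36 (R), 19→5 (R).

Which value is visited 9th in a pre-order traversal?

27

Pre-order visits the node, then its left subtree, then its right subtree.
Visit 19.
At 19: go left to 34.
  Visit 34.
  At 34: no left child.
  At 34: go right to 7.
    Visit 7.
    At 7: go left to 37.
      Visit 37.
      At 37: no left child.
      At 37: go right to 11.
        Visit 11.
        At 11: go left to 16.
          16 is a leaf — visit 16.
        At 11: no right child.
    At 7: go right to 9.
      9 is a leaf — visit 9.
At 19: go right to 5.
  Visit 5.
  At 5: go left to 27.
    27 is a leaf — visit 27.
  At 5: go right to 28.
    Visit 28.
    At 28: go left to 33.
      33 is a leaf — visit 33.
    At 28: go right to 36.
      36 is a leaf — visit 36.
Full pre-order sequence: 19, 34, 7, 37, 11, 16, 9, 5, 27, 28, 33, 36.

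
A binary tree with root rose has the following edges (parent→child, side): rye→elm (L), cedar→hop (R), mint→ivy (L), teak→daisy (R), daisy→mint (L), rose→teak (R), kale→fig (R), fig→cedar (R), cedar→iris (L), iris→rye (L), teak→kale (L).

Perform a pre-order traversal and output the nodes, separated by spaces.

Pre-order visits the node, then its left subtree, then its right subtree.
Visit rose.
At rose: no left child.
At rose: go right to teak.
  Visit teak.
  At teak: go left to kale.
    Visit kale.
    At kale: no left child.
    At kale: go right to fig.
      Visit fig.
      At fig: no left child.
      At fig: go right to cedar.
        Visit cedar.
        At cedar: go left to iris.
          Visit iris.
          At iris: go left to rye.
            Visit rye.
            At rye: go left to elm.
              elm is a leaf — visit elm.
            At rye: no right child.
          At iris: no right child.
        At cedar: go right to hop.
          hop is a leaf — visit hop.
  At teak: go right to daisy.
    Visit daisy.
    At daisy: go left to mint.
      Visit mint.
      At mint: go left to ivy.
        ivy is a leaf — visit ivy.
      At mint: no right child.
    At daisy: no right child.

rose teak kale fig cedar iris rye elm hop daisy mint ivy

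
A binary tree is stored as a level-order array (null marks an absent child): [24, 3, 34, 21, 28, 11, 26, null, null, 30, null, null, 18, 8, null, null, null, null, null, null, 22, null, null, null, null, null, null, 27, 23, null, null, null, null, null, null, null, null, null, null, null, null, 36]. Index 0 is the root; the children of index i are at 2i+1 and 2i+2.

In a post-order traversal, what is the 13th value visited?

Post-order visits the left subtree, then the right subtree, then the node.
At 24: go left to 3.
  At 3: go left to 21.
    21 is a leaf — visit 21.
  At 3: go right to 28.
    At 28: go left to 30.
      At 30: no left child.
      At 30: go right to 22.
        At 22: go left to 36.
          36 is a leaf — visit 36.
        At 22: no right child.
        Visit 22.
      Visit 30.
    At 28: no right child.
    Visit 28.
  Visit 3.
At 24: go right to 34.
  At 34: go left to 11.
    At 11: no left child.
    At 11: go right to 18.
      18 is a leaf — visit 18.
    Visit 11.
  At 34: go right to 26.
    At 26: go left to 8.
      At 8: go left to 27.
        27 is a leaf — visit 27.
      At 8: go right to 23.
        23 is a leaf — visit 23.
      Visit 8.
    At 26: no right child.
    Visit 26.
  Visit 34.
Visit 24.
Full post-order sequence: 21, 36, 22, 30, 28, 3, 18, 11, 27, 23, 8, 26, 34, 24.

34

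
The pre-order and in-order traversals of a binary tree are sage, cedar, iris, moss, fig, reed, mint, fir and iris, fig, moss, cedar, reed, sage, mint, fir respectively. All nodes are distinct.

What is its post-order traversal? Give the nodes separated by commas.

The first element of pre-order is the root; it splits in-order into left and right subtrees.
Root sage: left subtree has 5 nodes {iris, fig, moss, cedar, reed}, right has 2 {mint, fir}.
  Root cedar: left subtree has 3 nodes {iris, fig, moss}, right has 1 {reed}.
    Root iris: left subtree has 0 nodes { }, right has 2 {fig, moss}.
      Root moss: left subtree has 1 node {fig}, right has 0 { }.
  Root mint: left subtree has 0 nodes { }, right has 1 {fir}.

fig, moss, iris, reed, cedar, fir, mint, sage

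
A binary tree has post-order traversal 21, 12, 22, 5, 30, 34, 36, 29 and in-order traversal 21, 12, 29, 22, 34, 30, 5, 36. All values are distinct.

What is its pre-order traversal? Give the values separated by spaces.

The last element of post-order is the root; it splits in-order into left and right subtrees.
Root 29: left subtree has 2 nodes {21, 12}, right has 5 {22, 34, 30, 5, 36}.
  Root 12: left subtree has 1 node {21}, right has 0 { }.
  Root 36: left subtree has 4 nodes {22, 34, 30, 5}, right has 0 { }.
    Root 34: left subtree has 1 node {22}, right has 2 {30, 5}.
      Root 30: left subtree has 0 nodes { }, right has 1 {5}.

29 12 21 36 34 22 30 5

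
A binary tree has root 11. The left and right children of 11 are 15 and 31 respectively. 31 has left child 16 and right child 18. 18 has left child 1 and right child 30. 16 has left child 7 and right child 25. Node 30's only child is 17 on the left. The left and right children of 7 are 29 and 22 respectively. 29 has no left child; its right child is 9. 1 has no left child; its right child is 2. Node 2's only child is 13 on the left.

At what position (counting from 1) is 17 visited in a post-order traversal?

Post-order visits the left subtree, then the right subtree, then the node.
At 11: go left to 15.
  15 is a leaf — visit 15.
At 11: go right to 31.
  At 31: go left to 16.
    At 16: go left to 7.
      At 7: go left to 29.
        At 29: no left child.
        At 29: go right to 9.
          9 is a leaf — visit 9.
        Visit 29.
      At 7: go right to 22.
        22 is a leaf — visit 22.
      Visit 7.
    At 16: go right to 25.
      25 is a leaf — visit 25.
    Visit 16.
  At 31: go right to 18.
    At 18: go left to 1.
      At 1: no left child.
      At 1: go right to 2.
        At 2: go left to 13.
          13 is a leaf — visit 13.
        At 2: no right child.
        Visit 2.
      Visit 1.
    At 18: go right to 30.
      At 30: go left to 17.
        17 is a leaf — visit 17.
      At 30: no right child.
      Visit 30.
    Visit 18.
  Visit 31.
Visit 11.
Full post-order sequence: 15, 9, 29, 22, 7, 25, 16, 13, 2, 1, 17, 30, 18, 31, 11.

11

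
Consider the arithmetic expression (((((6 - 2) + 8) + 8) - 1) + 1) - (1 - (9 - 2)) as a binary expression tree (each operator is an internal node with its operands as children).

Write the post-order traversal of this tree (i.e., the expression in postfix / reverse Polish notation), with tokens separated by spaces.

6 2 - 8 + 8 + 1 - 1 + 1 9 2 - - -

Post-order on an expression tree gives postfix notation: for each operator, emit left operand, right operand, then the operator.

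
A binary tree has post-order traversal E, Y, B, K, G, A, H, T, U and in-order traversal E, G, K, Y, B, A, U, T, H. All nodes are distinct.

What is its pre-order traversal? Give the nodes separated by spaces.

U A G E K B Y T H

The last element of post-order is the root; it splits in-order into left and right subtrees.
Root U: left subtree has 6 nodes {E, G, K, Y, B, A}, right has 2 {T, H}.
  Root A: left subtree has 5 nodes {E, G, K, Y, B}, right has 0 { }.
    Root G: left subtree has 1 node {E}, right has 3 {K, Y, B}.
      Root K: left subtree has 0 nodes { }, right has 2 {Y, B}.
        Root B: left subtree has 1 node {Y}, right has 0 { }.
  Root T: left subtree has 0 nodes { }, right has 1 {H}.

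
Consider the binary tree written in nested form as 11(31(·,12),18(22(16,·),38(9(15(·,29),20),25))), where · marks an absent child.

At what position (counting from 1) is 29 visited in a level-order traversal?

Level-order visits nodes level by level from the root, left to right within each level.
Level 0: 11
Level 1: 31, 18
Level 2: 12, 22, 38
Level 3: 16, 9, 25
Level 4: 15, 20
Level 5: 29
Full level-order sequence: 11, 31, 18, 12, 22, 38, 16, 9, 25, 15, 20, 29.

12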